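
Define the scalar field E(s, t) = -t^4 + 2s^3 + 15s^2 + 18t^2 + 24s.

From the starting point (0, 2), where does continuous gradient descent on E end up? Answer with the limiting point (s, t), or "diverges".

E is separable, so gradient descent decouples: s follows -∂E/∂s, t follows -∂E/∂t.
∂E/∂s = 6(s + 1)(s + 4); at s=0 this is 24, so s decreases.
∂E/∂t = -4t(t - 3)(t + 3); at t=2 this is 40, so t decreases.
s converges to its nearest critical value -1 (a local min of the s-part); t converges to 0. The iterate converges to (-1, 0).

(-1, 0)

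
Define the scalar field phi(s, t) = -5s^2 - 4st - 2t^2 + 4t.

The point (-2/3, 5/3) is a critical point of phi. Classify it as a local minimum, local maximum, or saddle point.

The Hessian of phi is constant: H = [[-10, -4], [-4, -4]].
det(H) = (-10)·(-4) − (-4)² = 24.
det(H) > 0 and tr(H) = -14 < 0, so H is negative definite and the point is a local maximum.

local maximum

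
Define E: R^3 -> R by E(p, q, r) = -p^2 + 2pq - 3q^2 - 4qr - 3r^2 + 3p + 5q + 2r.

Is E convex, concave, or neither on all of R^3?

E is quadratic, so its Hessian is the constant matrix H = [[-2, 2, 0], [2, -6, -4], [0, -4, -6]].
Leading principal minors: -2, 8, -16.
Signs alternate −, +, − ⇒ H ≺ 0 ⇒ concave.

concave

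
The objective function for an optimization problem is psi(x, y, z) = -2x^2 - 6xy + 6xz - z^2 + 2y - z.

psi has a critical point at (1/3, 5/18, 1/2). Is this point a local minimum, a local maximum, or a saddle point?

saddle point

The Hessian is constant: H = [[-4, -6, 6], [-6, 0, 0], [6, 0, -2]].
Leading principal minors: Δ₁ = -4, Δ₂ = -36, Δ₃ = 72.
The minors fit neither the all-positive nor the alternating-sign pattern, so H is indefinite: a saddle point.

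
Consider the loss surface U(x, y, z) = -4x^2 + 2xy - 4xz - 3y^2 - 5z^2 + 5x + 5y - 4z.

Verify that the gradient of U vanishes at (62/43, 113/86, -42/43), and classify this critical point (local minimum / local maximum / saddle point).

∇U = (-8x + 2y - 4z + 5, 2x - 6y + 5, -4x - 10z - 4); substituting (62/43, 113/86, -42/43) gives ∇U = (0, 0, 0), so (62/43, 113/86, -42/43) is indeed a critical point.
The Hessian is constant: H = [[-8, 2, -4], [2, -6, 0], [-4, 0, -10]].
Leading principal minors: Δ₁ = -8, Δ₂ = 44, Δ₃ = -344.
The minors alternate sign starting negative (−, +, −), so H is negative definite: a local maximum.

local maximum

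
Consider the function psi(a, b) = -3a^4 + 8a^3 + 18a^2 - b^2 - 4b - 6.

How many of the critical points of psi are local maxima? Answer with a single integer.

2

psi separates as a function of a plus a function of b, so ∇psi=0 decouples.
∂psi/∂a = -12a(a - 3)(a + 1) = 0 at a ∈ {-1, 0, 3}; ∂psi/∂b = -2(b + 2) = 0 at b ∈ {-2}.
The Hessian is diagonal: diag(psi_aa, psi_bb). Second derivatives: psi_aa(-1)=-48, psi_aa(0)=36, psi_aa(3)=-144; psi_bb(-2)=-2.
Local maxima occur where both diagonal entries negative: (-1, -2), (3, -2). Count: 2.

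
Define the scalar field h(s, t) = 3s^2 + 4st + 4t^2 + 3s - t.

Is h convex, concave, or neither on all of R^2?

convex

h is quadratic, so its Hessian is the constant matrix H = [[6, 4], [4, 8]].
det(H) = 32, tr(H) = 14.
det(H) > 0 and tr(H) > 0, so H is positive definite everywhere: convex.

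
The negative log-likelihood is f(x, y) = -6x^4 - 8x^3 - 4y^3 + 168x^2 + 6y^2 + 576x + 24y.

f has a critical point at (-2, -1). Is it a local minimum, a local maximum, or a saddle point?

The mixed partial ∂²f/∂x∂y is 0, so the Hessian at any point is diag(f_xx, f_yy) = diag(24(-3x^2 - 2x + 14), 12(-2y + 1)).
At (-2, -1): H = diag(144, 36).
Both eigenvalues are positive, so H is positive definite: a local minimum.

local minimum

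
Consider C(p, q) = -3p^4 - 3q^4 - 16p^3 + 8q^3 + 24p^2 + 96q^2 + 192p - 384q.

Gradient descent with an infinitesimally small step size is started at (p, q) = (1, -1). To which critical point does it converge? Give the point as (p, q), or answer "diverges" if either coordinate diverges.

(-2, 2)

C is separable, so gradient descent decouples: p follows -∂C/∂p, q follows -∂C/∂q.
∂C/∂p = -12(p - 2)(p + 2)(p + 4); at p=1 this is 180, so p decreases.
∂C/∂q = -12(q - 4)(q - 2)(q + 4); at q=-1 this is -540, so q increases.
p converges to its nearest critical value -2 (a local min of the p-part); q converges to 2. The iterate converges to (-2, 2).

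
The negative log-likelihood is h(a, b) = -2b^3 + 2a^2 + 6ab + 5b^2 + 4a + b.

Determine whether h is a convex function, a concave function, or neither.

neither

The term -2b^3 is cubic, so the Hessian is not constant.
∂²h/∂b² = -12b + 10, which takes both signs as b varies (negative for sufficiently large b). A diagonal entry of the Hessian changing sign means the Hessian is neither positive- nor negative-semidefinite on all of R^2.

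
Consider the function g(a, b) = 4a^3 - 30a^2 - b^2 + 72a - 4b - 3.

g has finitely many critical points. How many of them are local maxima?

g separates as a function of a plus a function of b, so ∇g=0 decouples.
∂g/∂a = 12(a - 3)(a - 2) = 0 at a ∈ {2, 3}; ∂g/∂b = -2(b + 2) = 0 at b ∈ {-2}.
The Hessian is diagonal: diag(g_aa, g_bb). Second derivatives: g_aa(2)=-12, g_aa(3)=12; g_bb(-2)=-2.
Local maxima occur where both diagonal entries negative: (2, -2). Count: 1.

1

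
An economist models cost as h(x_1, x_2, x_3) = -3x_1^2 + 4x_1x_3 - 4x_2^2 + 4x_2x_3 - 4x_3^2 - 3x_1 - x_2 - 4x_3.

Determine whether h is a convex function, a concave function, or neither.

concave

h is quadratic, so its Hessian is the constant matrix H = [[-6, 0, 4], [0, -8, 4], [4, 4, -8]].
Leading principal minors: -6, 48, -160.
Signs alternate −, +, − ⇒ H ≺ 0 ⇒ concave.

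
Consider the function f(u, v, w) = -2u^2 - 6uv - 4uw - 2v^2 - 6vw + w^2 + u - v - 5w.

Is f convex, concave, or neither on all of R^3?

f is quadratic, so its Hessian is the constant matrix H = [[-4, -6, -4], [-6, -4, -6], [-4, -6, 2]].
Leading principal minors: -4, -20, -120.
Neither pattern holds ⇒ H is indefinite ⇒ neither convex nor concave.

neither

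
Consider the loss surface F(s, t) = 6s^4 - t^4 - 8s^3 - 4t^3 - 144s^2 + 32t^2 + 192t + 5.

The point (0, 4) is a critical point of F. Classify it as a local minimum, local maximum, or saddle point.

local maximum

The mixed partial ∂²F/∂s∂t is 0, so the Hessian at any point is diag(F_ss, F_tt) = diag(24(3s^2 - 2s - 12), 4(-3t^2 - 6t + 16)).
At (0, 4): H = diag(-288, -224).
Both eigenvalues are negative, so H is negative definite: a local maximum.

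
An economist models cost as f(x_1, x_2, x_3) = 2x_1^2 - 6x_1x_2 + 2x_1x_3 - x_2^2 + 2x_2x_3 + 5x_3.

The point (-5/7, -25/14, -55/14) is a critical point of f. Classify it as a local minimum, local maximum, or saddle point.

saddle point

The Hessian is constant: H = [[4, -6, 2], [-6, -2, 2], [2, 2, 0]].
Leading principal minors: Δ₁ = 4, Δ₂ = -44, Δ₃ = -56.
The minors fit neither the all-positive nor the alternating-sign pattern, so H is indefinite: a saddle point.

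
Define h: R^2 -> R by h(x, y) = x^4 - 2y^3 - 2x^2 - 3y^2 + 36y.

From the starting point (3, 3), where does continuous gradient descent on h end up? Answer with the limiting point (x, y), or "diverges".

diverges

h is separable, so gradient descent decouples: x follows -∂h/∂x, y follows -∂h/∂y.
∂h/∂x = 4x(x - 1)(x + 1); at x=3 this is 96, so x decreases.
∂h/∂y = -6(y - 2)(y + 3); at y=3 this is -36, so y increases.
The y-coordinate has no critical point in that direction and runs off to infinity.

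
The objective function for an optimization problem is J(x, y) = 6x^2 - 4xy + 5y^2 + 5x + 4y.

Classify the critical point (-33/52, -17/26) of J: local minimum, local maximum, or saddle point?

The Hessian of J is constant: H = [[12, -4], [-4, 10]].
det(H) = 12·10 − (-4)² = 104.
det(H) > 0 and tr(H) = 22 > 0, so H is positive definite and the point is a local minimum.

local minimum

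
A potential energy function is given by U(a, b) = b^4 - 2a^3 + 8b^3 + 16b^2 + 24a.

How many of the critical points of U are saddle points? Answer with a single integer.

U separates as a function of a plus a function of b, so ∇U=0 decouples.
∂U/∂a = -6(a - 2)(a + 2) = 0 at a ∈ {-2, 2}; ∂U/∂b = 4b(b + 2)(b + 4) = 0 at b ∈ {-4, -2, 0}.
The Hessian is diagonal: diag(U_aa, U_bb). Second derivatives: U_aa(-2)=24, U_aa(2)=-24; U_bb(-4)=32, U_bb(-2)=-16, U_bb(0)=32.
Saddle points occur where the two diagonal entries have opposite signs: (-2, -2), (2, -4), (2, 0). Count: 3.

3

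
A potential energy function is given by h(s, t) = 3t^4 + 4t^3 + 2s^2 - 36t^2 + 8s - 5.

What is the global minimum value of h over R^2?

-202

h(s,t) separates as P(s) + Q(t) − 5, so its minimum is min P + min Q − 5.
P'(s) = 4s + 8 vanishes at s ∈ {-2}; Q'(t) = 12t(t - 2)(t + 3) vanishes at t ∈ {-3, 0, 2}.
Local minima of P (where P''>0): P(-2)=-8. Local minima of Q: Q(-3)=-189, Q(2)=-64.
So the global minimum of h is P(-2) + Q(-3) − 5 = -8 − 189 − 5 = -202, attained at (-2, -3).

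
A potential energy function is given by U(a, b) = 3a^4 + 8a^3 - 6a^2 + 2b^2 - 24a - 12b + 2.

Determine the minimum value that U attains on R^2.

-35

U(a,b) separates as P(a) + Q(b) + 2, so its minimum is min P + min Q + 2.
P'(a) = 12(a - 1)(a + 1)(a + 2) vanishes at a ∈ {-2, -1, 1}; Q'(b) = 4b - 12 vanishes at b ∈ {3}.
Local minima of P (where P''>0): P(-2)=8, P(1)=-19. Local minima of Q: Q(3)=-18.
So the global minimum of U is P(1) + Q(3) + 2 = -19 − 18 + 2 = -35, attained at (1, 3).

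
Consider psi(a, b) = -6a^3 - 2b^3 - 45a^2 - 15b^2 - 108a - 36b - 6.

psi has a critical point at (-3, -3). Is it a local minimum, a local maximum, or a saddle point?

The mixed partial ∂²psi/∂a∂b is 0, so the Hessian at any point is diag(psi_aa, psi_bb) = diag(-18(2a + 5), -6(2b + 5)).
At (-3, -3): H = diag(18, 6).
Both eigenvalues are positive, so H is positive definite: a local minimum.

local minimum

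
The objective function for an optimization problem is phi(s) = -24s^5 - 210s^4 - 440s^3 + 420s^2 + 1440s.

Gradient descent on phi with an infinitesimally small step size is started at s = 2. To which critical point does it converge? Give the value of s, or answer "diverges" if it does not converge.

diverges

phi'(s) = -120(s - 1)(s + 1)(s + 3)(s + 4), so phi'(2) = -10800.
Gradient descent moves in the -phi' direction, i.e. s is increasing.
There is no critical point above s=2, and phi' keeps the same sign, so the iterate runs off to +∞.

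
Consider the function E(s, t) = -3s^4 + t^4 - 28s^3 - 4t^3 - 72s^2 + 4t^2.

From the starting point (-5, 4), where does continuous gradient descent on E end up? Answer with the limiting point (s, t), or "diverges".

E is separable, so gradient descent decouples: s follows -∂E/∂s, t follows -∂E/∂t.
∂E/∂s = -12s(s + 3)(s + 4); at s=-5 this is 120, so s decreases.
∂E/∂t = 4t(t - 2)(t - 1); at t=4 this is 96, so t decreases.
The s-coordinate has no critical point in that direction and runs off to infinity.

diverges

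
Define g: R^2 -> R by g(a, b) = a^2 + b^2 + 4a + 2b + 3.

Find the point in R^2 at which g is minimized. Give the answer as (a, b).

(-2, -1)

g(a,b) separates as P(a) + Q(b) + 3, so its minimum is min P + min Q + 3.
P'(a) = 2a + 4 vanishes at a ∈ {-2}; Q'(b) = 2b + 2 vanishes at b ∈ {-1}.
Local minima of P (where P''>0): P(-2)=-4. Local minima of Q: Q(-1)=-1.
So the global minimum of g is P(-2) + Q(-1) + 3 = -4 − 1 + 3 = -2, attained at (-2, -1).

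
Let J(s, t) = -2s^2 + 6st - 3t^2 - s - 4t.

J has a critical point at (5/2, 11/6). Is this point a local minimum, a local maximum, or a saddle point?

The Hessian of J is constant: H = [[-4, 6], [6, -6]].
det(H) = (-4)·(-6) − 6² = -12.
Since det(H) < 0, H is indefinite and the critical point is a saddle point.

saddle point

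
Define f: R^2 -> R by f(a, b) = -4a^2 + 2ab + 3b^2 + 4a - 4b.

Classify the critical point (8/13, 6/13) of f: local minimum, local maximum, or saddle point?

The Hessian of f is constant: H = [[-8, 2], [2, 6]].
det(H) = (-8)·6 − 2² = -52.
Since det(H) < 0, H is indefinite and the critical point is a saddle point.

saddle point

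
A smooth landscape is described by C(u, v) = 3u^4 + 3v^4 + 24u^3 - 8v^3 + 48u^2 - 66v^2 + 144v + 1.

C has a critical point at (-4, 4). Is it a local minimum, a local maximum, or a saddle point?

The mixed partial ∂²C/∂u∂v is 0, so the Hessian at any point is diag(C_uu, C_vv) = diag(12(3u^2 + 12u + 8), 12(3v^2 - 4v - 11)).
At (-4, 4): H = diag(96, 252).
Both eigenvalues are positive, so H is positive definite: a local minimum.

local minimum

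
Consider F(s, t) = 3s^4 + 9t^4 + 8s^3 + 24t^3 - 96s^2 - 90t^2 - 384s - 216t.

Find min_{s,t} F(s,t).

-2248

F(s,t) separates as P(s) + Q(t), so its minimum is min P + min Q.
P'(s) = 12(s - 4)(s + 2)(s + 4) vanishes at s ∈ {-4, -2, 4}; Q'(t) = 36(t - 2)(t + 1)(t + 3) vanishes at t ∈ {-3, -1, 2}.
Local minima of P (where P''>0): P(-4)=256, P(4)=-1792. Local minima of Q: Q(-3)=-81, Q(2)=-456.
So the global minimum of F is P(4) + Q(2) = -1792 − 456 = -2248, attained at (4, 2).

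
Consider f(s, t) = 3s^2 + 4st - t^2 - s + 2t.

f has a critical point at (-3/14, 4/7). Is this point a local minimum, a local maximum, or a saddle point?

saddle point

The Hessian of f is constant: H = [[6, 4], [4, -2]].
det(H) = 6·(-2) − 4² = -28.
Since det(H) < 0, H is indefinite and the critical point is a saddle point.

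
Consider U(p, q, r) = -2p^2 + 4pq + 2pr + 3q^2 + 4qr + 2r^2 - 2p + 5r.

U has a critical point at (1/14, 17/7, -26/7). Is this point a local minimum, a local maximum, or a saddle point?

saddle point

The Hessian is constant: H = [[-4, 4, 2], [4, 6, 4], [2, 4, 4]].
Leading principal minors: Δ₁ = -4, Δ₂ = -40, Δ₃ = -56.
The minors fit neither the all-positive nor the alternating-sign pattern, so H is indefinite: a saddle point.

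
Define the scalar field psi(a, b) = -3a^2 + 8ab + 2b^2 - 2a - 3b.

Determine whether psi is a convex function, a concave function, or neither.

neither

psi is quadratic, so its Hessian is the constant matrix H = [[-6, 8], [8, 4]].
det(H) = -88, tr(H) = -2.
det(H) < 0, so H is indefinite: neither convex nor concave.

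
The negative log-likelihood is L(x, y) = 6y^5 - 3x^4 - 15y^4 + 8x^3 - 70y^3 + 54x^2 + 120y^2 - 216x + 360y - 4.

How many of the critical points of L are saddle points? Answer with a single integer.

6

L separates as a function of x plus a function of y, so ∇L=0 decouples.
∂L/∂x = -12(x - 3)(x - 2)(x + 3) = 0 at x ∈ {-3, 2, 3}; ∂L/∂y = 30(y - 3)(y - 2)(y + 1)(y + 2) = 0 at y ∈ {-2, -1, 2, 3}.
The Hessian is diagonal: diag(L_xx, L_yy). Second derivatives: L_xx(-3)=-360, L_xx(2)=60, L_xx(3)=-72; L_yy(-2)=-600, L_yy(-1)=360, L_yy(2)=-360, L_yy(3)=600.
Saddle points occur where the two diagonal entries have opposite signs: (-3, -1), (-3, 3), (2, -2), (2, 2), (3, -1), (3, 3). Count: 6.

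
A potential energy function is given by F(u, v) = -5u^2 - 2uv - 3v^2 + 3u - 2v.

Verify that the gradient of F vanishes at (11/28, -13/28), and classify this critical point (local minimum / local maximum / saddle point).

∇F = (-10u - 2v + 3, -2u - 6v - 2); substituting (11/28, -13/28) gives ∇F = (0, 0), so (11/28, -13/28) is indeed a critical point.
The Hessian of F is constant: H = [[-10, -2], [-2, -6]].
det(H) = (-10)·(-6) − (-2)² = 56.
det(H) > 0 and tr(H) = -16 < 0, so H is negative definite and the point is a local maximum.

local maximum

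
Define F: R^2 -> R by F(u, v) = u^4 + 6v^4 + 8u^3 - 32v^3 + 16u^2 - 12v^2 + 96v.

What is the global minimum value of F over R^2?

-320

F(u,v) separates as P(u) + Q(v), so its minimum is min P + min Q.
P'(u) = 4u(u + 2)(u + 4) vanishes at u ∈ {-4, -2, 0}; Q'(v) = 24(v - 4)(v - 1)(v + 1) vanishes at v ∈ {-1, 1, 4}.
Local minima of P (where P''>0): P(-4)=0, P(0)=0. Local minima of Q: Q(-1)=-70, Q(4)=-320.
So the global minimum of F is P(-4) + Q(4) = 0 − 320 = -320, attained at (-4, 4).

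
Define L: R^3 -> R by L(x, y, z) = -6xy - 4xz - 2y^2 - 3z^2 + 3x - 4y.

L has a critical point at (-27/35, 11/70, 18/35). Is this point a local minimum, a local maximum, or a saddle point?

The Hessian is constant: H = [[0, -6, -4], [-6, -4, 0], [-4, 0, -6]].
Leading principal minors: Δ₁ = 0, Δ₂ = -36, Δ₃ = 280.
The minors fit neither the all-positive nor the alternating-sign pattern, so H is indefinite: a saddle point.

saddle point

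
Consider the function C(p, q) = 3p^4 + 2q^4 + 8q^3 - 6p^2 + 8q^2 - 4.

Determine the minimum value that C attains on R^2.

C(p,q) separates as A(p) + B(q) − 4, so its minimum is min A + min B − 4.
A'(p) = 12p(p - 1)(p + 1) vanishes at p ∈ {-1, 0, 1}; B'(q) = 8q(q + 1)(q + 2) vanishes at q ∈ {-2, -1, 0}.
Local minima of A (where A''>0): A(-1)=-3, A(1)=-3. Local minima of B: B(-2)=0, B(0)=0.
So the global minimum of C is A(-1) + B(-2) − 4 = -3 + 0 − 4 = -7, attained at (-1, -2).

-7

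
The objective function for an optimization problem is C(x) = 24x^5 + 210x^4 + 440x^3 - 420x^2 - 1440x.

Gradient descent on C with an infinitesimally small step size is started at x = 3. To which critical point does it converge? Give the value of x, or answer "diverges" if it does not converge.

C'(x) = 120(x - 1)(x + 1)(x + 3)(x + 4), so C'(3) = 40320.
Gradient descent moves in the -C' direction, i.e. x is decreasing.
The nearest critical point in that direction is x = 1, where C'' = 4800 > 0 (a local minimum). The iterate converges there.

1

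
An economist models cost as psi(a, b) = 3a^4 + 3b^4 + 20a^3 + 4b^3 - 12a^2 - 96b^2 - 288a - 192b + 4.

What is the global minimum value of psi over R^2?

psi(a,b) separates as P(a) + Q(b) + 4, so its minimum is min P + min Q + 4.
P'(a) = 12(a - 2)(a + 3)(a + 4) vanishes at a ∈ {-4, -3, 2}; Q'(b) = 12(b - 4)(b + 1)(b + 4) vanishes at b ∈ {-4, -1, 4}.
Local minima of P (where P''>0): P(-4)=448, P(2)=-416. Local minima of Q: Q(-4)=-256, Q(4)=-1280.
So the global minimum of psi is P(2) + Q(4) + 4 = -416 − 1280 + 4 = -1692, attained at (2, 4).

-1692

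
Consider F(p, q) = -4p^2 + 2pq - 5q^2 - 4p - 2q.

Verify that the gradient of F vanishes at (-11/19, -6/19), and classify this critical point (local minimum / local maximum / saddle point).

∇F = (-8p + 2q - 4, 2p - 10q - 2); substituting (-11/19, -6/19) gives ∇F = (0, 0), so (-11/19, -6/19) is indeed a critical point.
The Hessian of F is constant: H = [[-8, 2], [2, -10]].
det(H) = (-8)·(-10) − 2² = 76.
det(H) > 0 and tr(H) = -18 < 0, so H is negative definite and the point is a local maximum.

local maximum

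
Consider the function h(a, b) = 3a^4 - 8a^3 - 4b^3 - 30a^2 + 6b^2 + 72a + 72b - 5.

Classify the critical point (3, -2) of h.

local minimum

The mixed partial ∂²h/∂a∂b is 0, so the Hessian at any point is diag(h_aa, h_bb) = diag(12(3a^2 - 4a - 5), 12(-2b + 1)).
At (3, -2): H = diag(120, 60).
Both eigenvalues are positive, so H is positive definite: a local minimum.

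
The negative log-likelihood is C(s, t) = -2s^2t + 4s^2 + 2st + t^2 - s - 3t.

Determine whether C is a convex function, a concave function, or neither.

neither

The term -2s^2t is cubic, so the Hessian is not constant.
∂²C/∂s² = -4t + 8, which takes both signs as t varies (negative for sufficiently large t). A diagonal entry of the Hessian changing sign means the Hessian is neither positive- nor negative-semidefinite on all of R^2.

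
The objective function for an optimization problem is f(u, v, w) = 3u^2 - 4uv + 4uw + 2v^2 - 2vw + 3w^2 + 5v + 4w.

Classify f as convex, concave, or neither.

convex

f is quadratic, so its Hessian is the constant matrix H = [[6, -4, 4], [-4, 4, -2], [4, -2, 6]].
Leading principal minors: 6, 8, 24.
All positive ⇒ H ≻ 0 ⇒ convex.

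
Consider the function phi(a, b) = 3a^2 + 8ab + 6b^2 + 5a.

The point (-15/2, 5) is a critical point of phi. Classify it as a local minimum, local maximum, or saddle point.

local minimum

The Hessian of phi is constant: H = [[6, 8], [8, 12]].
det(H) = 6·12 − 8² = 8.
det(H) > 0 and tr(H) = 18 > 0, so H is positive definite and the point is a local minimum.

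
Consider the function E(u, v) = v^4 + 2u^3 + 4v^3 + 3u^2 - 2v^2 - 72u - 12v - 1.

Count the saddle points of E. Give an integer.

3

E separates as a function of u plus a function of v, so ∇E=0 decouples.
∂E/∂u = 6(u - 3)(u + 4) = 0 at u ∈ {-4, 3}; ∂E/∂v = 4(v - 1)(v + 1)(v + 3) = 0 at v ∈ {-3, -1, 1}.
The Hessian is diagonal: diag(E_uu, E_vv). Second derivatives: E_uu(-4)=-42, E_uu(3)=42; E_vv(-3)=32, E_vv(-1)=-16, E_vv(1)=32.
Saddle points occur where the two diagonal entries have opposite signs: (-4, -3), (-4, 1), (3, -1). Count: 3.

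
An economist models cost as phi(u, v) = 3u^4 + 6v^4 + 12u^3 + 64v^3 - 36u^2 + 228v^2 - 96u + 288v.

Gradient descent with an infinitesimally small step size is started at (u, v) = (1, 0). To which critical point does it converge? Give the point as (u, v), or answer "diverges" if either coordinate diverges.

phi is separable, so gradient descent decouples: u follows -∂phi/∂u, v follows -∂phi/∂v.
∂phi/∂u = 12(u - 2)(u + 1)(u + 4); at u=1 this is -120, so u increases.
∂phi/∂v = 24(v + 1)(v + 3)(v + 4); at v=0 this is 288, so v decreases.
u converges to its nearest critical value 2 (a local min of the u-part); v converges to -1. The iterate converges to (2, -1).

(2, -1)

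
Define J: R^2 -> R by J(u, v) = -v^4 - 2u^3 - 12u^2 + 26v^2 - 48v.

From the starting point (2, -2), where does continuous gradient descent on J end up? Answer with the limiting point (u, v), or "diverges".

J is separable, so gradient descent decouples: u follows -∂J/∂u, v follows -∂J/∂v.
∂J/∂u = -6u(u + 4); at u=2 this is -72, so u increases.
∂J/∂v = -4(v - 3)(v - 1)(v + 4); at v=-2 this is -120, so v increases.
The u-coordinate has no critical point in that direction and runs off to infinity.

diverges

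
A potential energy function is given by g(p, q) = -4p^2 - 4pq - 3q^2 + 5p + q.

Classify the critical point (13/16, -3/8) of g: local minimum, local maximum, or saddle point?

local maximum

The Hessian of g is constant: H = [[-8, -4], [-4, -6]].
det(H) = (-8)·(-6) − (-4)² = 32.
det(H) > 0 and tr(H) = -14 < 0, so H is negative definite and the point is a local maximum.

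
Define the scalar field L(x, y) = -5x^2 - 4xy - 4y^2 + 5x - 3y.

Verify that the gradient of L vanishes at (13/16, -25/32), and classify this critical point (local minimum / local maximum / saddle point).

local maximum

∇L = (-10x - 4y + 5, -4x - 8y - 3); substituting (13/16, -25/32) gives ∇L = (0, 0), so (13/16, -25/32) is indeed a critical point.
The Hessian of L is constant: H = [[-10, -4], [-4, -8]].
det(H) = (-10)·(-8) − (-4)² = 64.
det(H) > 0 and tr(H) = -18 < 0, so H is negative definite and the point is a local maximum.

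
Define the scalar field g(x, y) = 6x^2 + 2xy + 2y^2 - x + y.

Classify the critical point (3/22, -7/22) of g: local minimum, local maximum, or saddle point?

The Hessian of g is constant: H = [[12, 2], [2, 4]].
det(H) = 12·4 − 2² = 44.
det(H) > 0 and tr(H) = 16 > 0, so H is positive definite and the point is a local minimum.

local minimum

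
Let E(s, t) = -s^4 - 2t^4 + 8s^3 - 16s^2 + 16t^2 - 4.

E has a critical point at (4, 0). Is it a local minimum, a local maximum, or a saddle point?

The mixed partial ∂²E/∂s∂t is 0, so the Hessian at any point is diag(E_ss, E_tt) = diag(4(-3s^2 + 12s - 8), 8(-3t^2 + 4)).
At (4, 0): H = diag(-32, 32).
The eigenvalues have opposite signs, so H is indefinite: a saddle point.

saddle point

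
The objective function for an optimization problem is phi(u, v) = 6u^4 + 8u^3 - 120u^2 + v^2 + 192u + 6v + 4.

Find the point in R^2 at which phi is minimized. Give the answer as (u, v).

(-4, -3)

phi(u,v) separates as P(u) + Q(v) + 4, so its minimum is min P + min Q + 4.
P'(u) = 24(u - 2)(u - 1)(u + 4) vanishes at u ∈ {-4, 1, 2}; Q'(v) = 2v + 6 vanishes at v ∈ {-3}.
Local minima of P (where P''>0): P(-4)=-1664, P(2)=64. Local minima of Q: Q(-3)=-9.
So the global minimum of phi is P(-4) + Q(-3) + 4 = -1664 − 9 + 4 = -1669, attained at (-4, -3).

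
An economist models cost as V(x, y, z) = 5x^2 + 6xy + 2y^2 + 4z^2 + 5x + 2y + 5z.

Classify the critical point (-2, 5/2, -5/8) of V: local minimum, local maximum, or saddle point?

The Hessian is constant: H = [[10, 6, 0], [6, 4, 0], [0, 0, 8]].
Leading principal minors: Δ₁ = 10, Δ₂ = 4, Δ₃ = 32.
All leading minors are positive, so H is positive definite: a local minimum.

local minimum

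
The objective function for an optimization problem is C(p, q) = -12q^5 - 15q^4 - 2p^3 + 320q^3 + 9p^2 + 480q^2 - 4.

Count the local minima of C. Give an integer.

2

C separates as a function of p plus a function of q, so ∇C=0 decouples.
∂C/∂p = -6p(p - 3) = 0 at p ∈ {0, 3}; ∂C/∂q = -60q(q - 4)(q + 1)(q + 4) = 0 at q ∈ {-4, -1, 0, 4}.
The Hessian is diagonal: diag(C_pp, C_qq). Second derivatives: C_pp(0)=18, C_pp(3)=-18; C_qq(-4)=5760, C_qq(-1)=-900, C_qq(0)=960, C_qq(4)=-9600.
Local minima occur where both diagonal entries positive: (0, -4), (0, 0). Count: 2.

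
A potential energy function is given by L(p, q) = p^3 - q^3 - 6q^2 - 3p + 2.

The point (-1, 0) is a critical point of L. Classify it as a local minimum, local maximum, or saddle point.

local maximum

The mixed partial ∂²L/∂p∂q is 0, so the Hessian at any point is diag(L_pp, L_qq) = diag(6p, -6(q + 2)).
At (-1, 0): H = diag(-6, -12).
Both eigenvalues are negative, so H is negative definite: a local maximum.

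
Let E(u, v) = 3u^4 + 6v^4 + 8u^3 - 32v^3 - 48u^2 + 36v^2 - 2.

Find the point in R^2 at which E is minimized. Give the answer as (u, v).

E(u,v) separates as P(u) + Q(v) − 2, so its minimum is min P + min Q − 2.
P'(u) = 12u(u - 2)(u + 4) vanishes at u ∈ {-4, 0, 2}; Q'(v) = 24v(v - 3)(v - 1) vanishes at v ∈ {0, 1, 3}.
Local minima of P (where P''>0): P(-4)=-512, P(2)=-80. Local minima of Q: Q(0)=0, Q(3)=-54.
So the global minimum of E is P(-4) + Q(3) − 2 = -512 − 54 − 2 = -568, attained at (-4, 3).

(-4, 3)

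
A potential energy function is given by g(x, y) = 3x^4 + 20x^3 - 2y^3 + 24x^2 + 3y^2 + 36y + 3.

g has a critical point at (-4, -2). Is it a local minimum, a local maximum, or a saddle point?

The mixed partial ∂²g/∂x∂y is 0, so the Hessian at any point is diag(g_xx, g_yy) = diag(12(3x^2 + 10x + 4), 6(-2y + 1)).
At (-4, -2): H = diag(144, 30).
Both eigenvalues are positive, so H is positive definite: a local minimum.

local minimum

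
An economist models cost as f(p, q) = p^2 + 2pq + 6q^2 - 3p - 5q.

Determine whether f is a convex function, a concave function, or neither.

convex

f is quadratic, so its Hessian is the constant matrix H = [[2, 2], [2, 12]].
det(H) = 20, tr(H) = 14.
det(H) > 0 and tr(H) > 0, so H is positive definite everywhere: convex.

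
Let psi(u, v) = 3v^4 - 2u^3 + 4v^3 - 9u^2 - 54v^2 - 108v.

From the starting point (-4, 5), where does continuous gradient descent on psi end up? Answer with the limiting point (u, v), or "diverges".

(-3, 3)

psi is separable, so gradient descent decouples: u follows -∂psi/∂u, v follows -∂psi/∂v.
∂psi/∂u = -6u(u + 3); at u=-4 this is -24, so u increases.
∂psi/∂v = 12(v - 3)(v + 1)(v + 3); at v=5 this is 1152, so v decreases.
u converges to its nearest critical value -3 (a local min of the u-part); v converges to 3. The iterate converges to (-3, 3).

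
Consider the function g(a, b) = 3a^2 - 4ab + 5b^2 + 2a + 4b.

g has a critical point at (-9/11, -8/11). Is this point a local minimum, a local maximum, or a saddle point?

The Hessian of g is constant: H = [[6, -4], [-4, 10]].
det(H) = 6·10 − (-4)² = 44.
det(H) > 0 and tr(H) = 16 > 0, so H is positive definite and the point is a local minimum.

local minimum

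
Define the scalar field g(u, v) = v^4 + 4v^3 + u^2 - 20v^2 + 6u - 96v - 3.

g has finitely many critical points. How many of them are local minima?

2

g separates as a function of u plus a function of v, so ∇g=0 decouples.
∂g/∂u = 2(u + 3) = 0 at u ∈ {-3}; ∂g/∂v = 4(v - 3)(v + 2)(v + 4) = 0 at v ∈ {-4, -2, 3}.
The Hessian is diagonal: diag(g_uu, g_vv). Second derivatives: g_uu(-3)=2; g_vv(-4)=56, g_vv(-2)=-40, g_vv(3)=140.
Local minima occur where both diagonal entries positive: (-3, -4), (-3, 3). Count: 2.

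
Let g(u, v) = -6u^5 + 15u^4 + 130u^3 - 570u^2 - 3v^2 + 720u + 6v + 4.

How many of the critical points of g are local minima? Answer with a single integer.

0

g separates as a function of u plus a function of v, so ∇g=0 decouples.
∂g/∂u = -30(u - 3)(u - 2)(u - 1)(u + 4) = 0 at u ∈ {-4, 1, 2, 3}; ∂g/∂v = -6(v - 1) = 0 at v ∈ {1}.
The Hessian is diagonal: diag(g_uu, g_vv). Second derivatives: g_uu(-4)=6300, g_uu(1)=-300, g_uu(2)=180, g_uu(3)=-420; g_vv(1)=-6.
Local minima occur where both diagonal entries positive: none. Count: 0.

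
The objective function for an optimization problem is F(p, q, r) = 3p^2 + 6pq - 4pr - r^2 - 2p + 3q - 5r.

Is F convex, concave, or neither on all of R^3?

neither

F is quadratic, so its Hessian is the constant matrix H = [[6, 6, -4], [6, 0, 0], [-4, 0, -2]].
Leading principal minors: 6, -36, 72.
Neither pattern holds ⇒ H is indefinite ⇒ neither convex nor concave.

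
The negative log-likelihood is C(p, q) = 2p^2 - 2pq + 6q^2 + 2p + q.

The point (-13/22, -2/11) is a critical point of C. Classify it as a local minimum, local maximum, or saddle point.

The Hessian of C is constant: H = [[4, -2], [-2, 12]].
det(H) = 4·12 − (-2)² = 44.
det(H) > 0 and tr(H) = 16 > 0, so H is positive definite and the point is a local minimum.

local minimum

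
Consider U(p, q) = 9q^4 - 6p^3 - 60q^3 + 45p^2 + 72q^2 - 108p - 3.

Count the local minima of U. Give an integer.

2

U separates as a function of p plus a function of q, so ∇U=0 decouples.
∂U/∂p = -18(p - 3)(p - 2) = 0 at p ∈ {2, 3}; ∂U/∂q = 36q(q - 4)(q - 1) = 0 at q ∈ {0, 1, 4}.
The Hessian is diagonal: diag(U_pp, U_qq). Second derivatives: U_pp(2)=18, U_pp(3)=-18; U_qq(0)=144, U_qq(1)=-108, U_qq(4)=432.
Local minima occur where both diagonal entries positive: (2, 0), (2, 4). Count: 2.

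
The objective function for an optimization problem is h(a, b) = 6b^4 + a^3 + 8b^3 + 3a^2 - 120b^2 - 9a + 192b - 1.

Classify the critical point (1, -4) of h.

The mixed partial ∂²h/∂a∂b is 0, so the Hessian at any point is diag(h_aa, h_bb) = diag(6(a + 1), 24(3b^2 + 2b - 10)).
At (1, -4): H = diag(12, 720).
Both eigenvalues are positive, so H is positive definite: a local minimum.

local minimum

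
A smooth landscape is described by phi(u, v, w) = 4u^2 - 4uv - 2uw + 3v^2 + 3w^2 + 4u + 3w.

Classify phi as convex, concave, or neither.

phi is quadratic, so its Hessian is the constant matrix H = [[8, -4, -2], [-4, 6, 0], [-2, 0, 6]].
Leading principal minors: 8, 32, 168.
All positive ⇒ H ≻ 0 ⇒ convex.

convex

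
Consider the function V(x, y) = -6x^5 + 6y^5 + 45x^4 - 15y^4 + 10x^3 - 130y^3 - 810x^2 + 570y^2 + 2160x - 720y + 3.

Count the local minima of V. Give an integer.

V separates as a function of x plus a function of y, so ∇V=0 decouples.
∂V/∂x = -30(x - 4)(x - 3)(x - 2)(x + 3) = 0 at x ∈ {-3, 2, 3, 4}; ∂V/∂y = 30(y - 3)(y - 2)(y - 1)(y + 4) = 0 at y ∈ {-4, 1, 2, 3}.
The Hessian is diagonal: diag(V_xx, V_yy). Second derivatives: V_xx(-3)=6300, V_xx(2)=-300, V_xx(3)=180, V_xx(4)=-420; V_yy(-4)=-6300, V_yy(1)=300, V_yy(2)=-180, V_yy(3)=420.
Local minima occur where both diagonal entries positive: (-3, 1), (-3, 3), (3, 1), (3, 3). Count: 4.

4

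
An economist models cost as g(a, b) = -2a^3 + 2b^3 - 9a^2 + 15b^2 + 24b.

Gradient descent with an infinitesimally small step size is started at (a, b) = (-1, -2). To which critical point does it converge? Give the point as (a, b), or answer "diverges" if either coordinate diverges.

(-3, -1)

g is separable, so gradient descent decouples: a follows -∂g/∂a, b follows -∂g/∂b.
∂g/∂a = -6a(a + 3); at a=-1 this is 12, so a decreases.
∂g/∂b = 6(b + 1)(b + 4); at b=-2 this is -12, so b increases.
a converges to its nearest critical value -3 (a local min of the a-part); b converges to -1. The iterate converges to (-3, -1).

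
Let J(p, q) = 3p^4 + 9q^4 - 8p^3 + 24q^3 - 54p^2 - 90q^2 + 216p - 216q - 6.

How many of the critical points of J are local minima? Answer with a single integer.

4

J separates as a function of p plus a function of q, so ∇J=0 decouples.
∂J/∂p = 12(p - 3)(p - 2)(p + 3) = 0 at p ∈ {-3, 2, 3}; ∂J/∂q = 36(q - 2)(q + 1)(q + 3) = 0 at q ∈ {-3, -1, 2}.
The Hessian is diagonal: diag(J_pp, J_qq). Second derivatives: J_pp(-3)=360, J_pp(2)=-60, J_pp(3)=72; J_qq(-3)=360, J_qq(-1)=-216, J_qq(2)=540.
Local minima occur where both diagonal entries positive: (-3, -3), (-3, 2), (3, -3), (3, 2). Count: 4.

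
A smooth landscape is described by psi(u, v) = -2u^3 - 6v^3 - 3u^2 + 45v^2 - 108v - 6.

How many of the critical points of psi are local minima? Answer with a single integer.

1

psi separates as a function of u plus a function of v, so ∇psi=0 decouples.
∂psi/∂u = -6u(u + 1) = 0 at u ∈ {-1, 0}; ∂psi/∂v = -18(v - 3)(v - 2) = 0 at v ∈ {2, 3}.
The Hessian is diagonal: diag(psi_uu, psi_vv). Second derivatives: psi_uu(-1)=6, psi_uu(0)=-6; psi_vv(2)=18, psi_vv(3)=-18.
Local minima occur where both diagonal entries positive: (-1, 2). Count: 1.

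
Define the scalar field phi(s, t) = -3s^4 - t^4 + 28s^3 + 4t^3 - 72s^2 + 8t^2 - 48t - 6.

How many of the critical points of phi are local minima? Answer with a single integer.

phi separates as a function of s plus a function of t, so ∇phi=0 decouples.
∂phi/∂s = -12s(s - 4)(s - 3) = 0 at s ∈ {0, 3, 4}; ∂phi/∂t = -4(t - 3)(t - 2)(t + 2) = 0 at t ∈ {-2, 2, 3}.
The Hessian is diagonal: diag(phi_ss, phi_tt). Second derivatives: phi_ss(0)=-144, phi_ss(3)=36, phi_ss(4)=-48; phi_tt(-2)=-80, phi_tt(2)=16, phi_tt(3)=-20.
Local minima occur where both diagonal entries positive: (3, 2). Count: 1.

1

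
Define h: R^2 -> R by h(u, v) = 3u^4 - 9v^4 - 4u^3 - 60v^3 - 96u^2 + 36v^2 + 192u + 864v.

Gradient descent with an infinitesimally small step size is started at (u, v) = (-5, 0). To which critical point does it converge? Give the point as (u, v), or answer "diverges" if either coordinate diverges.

(-4, -3)

h is separable, so gradient descent decouples: u follows -∂h/∂u, v follows -∂h/∂v.
∂h/∂u = 12(u - 4)(u - 1)(u + 4); at u=-5 this is -648, so u increases.
∂h/∂v = -36(v - 2)(v + 3)(v + 4); at v=0 this is 864, so v decreases.
u converges to its nearest critical value -4 (a local min of the u-part); v converges to -3. The iterate converges to (-4, -3).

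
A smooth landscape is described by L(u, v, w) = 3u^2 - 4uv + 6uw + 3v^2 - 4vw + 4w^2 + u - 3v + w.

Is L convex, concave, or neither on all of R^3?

convex

L is quadratic, so its Hessian is the constant matrix H = [[6, -4, 6], [-4, 6, -4], [6, -4, 8]].
Leading principal minors: 6, 20, 40.
All positive ⇒ H ≻ 0 ⇒ convex.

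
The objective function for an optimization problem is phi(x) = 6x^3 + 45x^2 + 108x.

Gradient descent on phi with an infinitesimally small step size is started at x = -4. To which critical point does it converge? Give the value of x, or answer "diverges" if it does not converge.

diverges

phi'(x) = 18(x + 2)(x + 3), so phi'(-4) = 36.
Gradient descent moves in the -phi' direction, i.e. x is decreasing.
There is no critical point below x=-4, and phi' keeps the same sign, so the iterate runs off to −∞.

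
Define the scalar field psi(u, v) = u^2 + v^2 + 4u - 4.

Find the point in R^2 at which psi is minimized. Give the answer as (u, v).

(-2, 0)

psi(u,v) separates as P(u) + Q(v) − 4, so its minimum is min P + min Q − 4.
P'(u) = 2u + 4 vanishes at u ∈ {-2}; Q'(v) = 2v vanishes at v ∈ {0}.
Local minima of P (where P''>0): P(-2)=-4. Local minima of Q: Q(0)=0.
So the global minimum of psi is P(-2) + Q(0) − 4 = -4 + 0 − 4 = -8, attained at (-2, 0).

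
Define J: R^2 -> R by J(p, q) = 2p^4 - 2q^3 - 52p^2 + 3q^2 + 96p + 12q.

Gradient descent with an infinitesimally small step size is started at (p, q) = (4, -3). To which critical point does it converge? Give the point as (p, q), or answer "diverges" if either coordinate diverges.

(3, -1)

J is separable, so gradient descent decouples: p follows -∂J/∂p, q follows -∂J/∂q.
∂J/∂p = 8(p - 3)(p - 1)(p + 4); at p=4 this is 192, so p decreases.
∂J/∂q = -6(q - 2)(q + 1); at q=-3 this is -60, so q increases.
p converges to its nearest critical value 3 (a local min of the p-part); q converges to -1. The iterate converges to (3, -1).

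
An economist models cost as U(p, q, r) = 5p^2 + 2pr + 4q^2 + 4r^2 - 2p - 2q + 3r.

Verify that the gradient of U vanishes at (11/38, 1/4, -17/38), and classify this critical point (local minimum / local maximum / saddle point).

∇U = (10p + 2r - 2, 8q - 2, 2p + 8r + 3); substituting (11/38, 1/4, -17/38) gives ∇U = (0, 0, 0), so (11/38, 1/4, -17/38) is indeed a critical point.
The Hessian is constant: H = [[10, 0, 2], [0, 8, 0], [2, 0, 8]].
Leading principal minors: Δ₁ = 10, Δ₂ = 80, Δ₃ = 608.
All leading minors are positive, so H is positive definite: a local minimum.

local minimum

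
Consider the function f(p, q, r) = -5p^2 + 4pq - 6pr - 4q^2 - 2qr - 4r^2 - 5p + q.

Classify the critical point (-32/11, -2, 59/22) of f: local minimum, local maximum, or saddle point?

The Hessian is constant: H = [[-10, 4, -6], [4, -8, -2], [-6, -2, -8]].
Leading principal minors: Δ₁ = -10, Δ₂ = 64, Δ₃ = -88.
The minors alternate sign starting negative (−, +, −), so H is negative definite: a local maximum.

local maximum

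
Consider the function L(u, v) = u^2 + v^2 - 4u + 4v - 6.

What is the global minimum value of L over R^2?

-14

L(u,v) separates as P(u) + Q(v) − 6, so its minimum is min P + min Q − 6.
P'(u) = 2u - 4 vanishes at u ∈ {2}; Q'(v) = 2v + 4 vanishes at v ∈ {-2}.
Local minima of P (where P''>0): P(2)=-4. Local minima of Q: Q(-2)=-4.
So the global minimum of L is P(2) + Q(-2) − 6 = -4 − 4 − 6 = -14, attained at (2, -2).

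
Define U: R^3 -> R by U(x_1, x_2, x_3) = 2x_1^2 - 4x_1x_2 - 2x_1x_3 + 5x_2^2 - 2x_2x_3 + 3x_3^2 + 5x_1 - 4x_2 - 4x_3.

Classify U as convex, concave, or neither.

convex

U is quadratic, so its Hessian is the constant matrix H = [[4, -4, -2], [-4, 10, -2], [-2, -2, 6]].
Leading principal minors: 4, 24, 56.
All positive ⇒ H ≻ 0 ⇒ convex.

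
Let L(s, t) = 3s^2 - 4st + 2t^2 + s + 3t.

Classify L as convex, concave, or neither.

convex

L is quadratic, so its Hessian is the constant matrix H = [[6, -4], [-4, 4]].
det(H) = 8, tr(H) = 10.
det(H) > 0 and tr(H) > 0, so H is positive definite everywhere: convex.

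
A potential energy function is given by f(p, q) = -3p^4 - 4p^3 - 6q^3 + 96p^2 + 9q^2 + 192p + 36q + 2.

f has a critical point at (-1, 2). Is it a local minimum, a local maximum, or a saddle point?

saddle point

The mixed partial ∂²f/∂p∂q is 0, so the Hessian at any point is diag(f_pp, f_qq) = diag(12(-3p^2 - 2p + 16), 18(-2q + 1)).
At (-1, 2): H = diag(180, -54).
The eigenvalues have opposite signs, so H is indefinite: a saddle point.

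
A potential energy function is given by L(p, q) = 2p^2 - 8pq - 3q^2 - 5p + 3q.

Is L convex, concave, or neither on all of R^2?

L is quadratic, so its Hessian is the constant matrix H = [[4, -8], [-8, -6]].
det(H) = -88, tr(H) = -2.
det(H) < 0, so H is indefinite: neither convex nor concave.

neither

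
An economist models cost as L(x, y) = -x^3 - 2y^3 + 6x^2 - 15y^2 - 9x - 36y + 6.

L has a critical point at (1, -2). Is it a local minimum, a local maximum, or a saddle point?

saddle point

The mixed partial ∂²L/∂x∂y is 0, so the Hessian at any point is diag(L_xx, L_yy) = diag(6(-x + 2), -6(2y + 5)).
At (1, -2): H = diag(6, -6).
The eigenvalues have opposite signs, so H is indefinite: a saddle point.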